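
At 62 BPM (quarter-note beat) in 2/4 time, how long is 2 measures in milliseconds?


Quarter-note beat duration = 60000 / 62 ms
Beats per measure (2/4) = 2
One measure = 2 × 60000 / 62 = 120000 / 62 ms
2 measures = 2 × 120000 / 62 = 240000 / 62
= 3871.0 ms


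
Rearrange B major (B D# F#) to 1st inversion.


Step by step:
Root position: B D# F#
1st inversion: move root up an octave
Bass note: D#
Notes (bottom to top) = D# F# B


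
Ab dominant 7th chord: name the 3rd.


Reasoning:
Dominant 7th chord = root + major 3rd + perfect 5th + minor 7th
Seventh chords stack in thirds, so the letter names are A-C-E-G
Root: Ab
Major 3rd above Ab: C
Perfect 5th above Ab: Eb
Minor 7th above Ab: Gb
The 3rd = C


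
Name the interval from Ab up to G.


Step by step:
Letter names: A → G spans 7 letter names → a 7th
Semitones: Ab → G = 11 half-steps
A 7th of 11 semitones is a major 7th
= major 7th


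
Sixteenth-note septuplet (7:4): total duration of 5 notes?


Reasoning:
Septuplet: 7 notes occupy the space of 4 sixteenth notes
Space = 4 × 1/4 = 1 beat
Each septuplet note = 1 / 7 = 1/7 beats
5 notes = 5 × 1/7 = 5/7
= 5/7 beats


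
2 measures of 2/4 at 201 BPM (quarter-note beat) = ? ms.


Quarter-note beat duration = 60000 / 201 ms
Beats per measure (2/4) = 2
One measure = 2 × 60000 / 201 = 120000 / 201 ms
2 measures = 2 × 120000 / 201 = 240000 / 201
= 1194.0 ms


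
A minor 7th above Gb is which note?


Let's work it out.
A 7th spans 7 letter names, so from G we land on F
A minor 7th = 10 semitones above Gb
Spell F at that pitch: Fb
= Fb


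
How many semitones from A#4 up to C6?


Working:
Absolute semitone position = octave×12 + chromatic position
A#4: 4×12 + 10 = 58
C6: 6×12 + 0 = 72
Difference = 72 - 58 = 14
= 14 semitones


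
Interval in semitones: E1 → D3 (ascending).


Reasoning:
Absolute semitone position = octave×12 + chromatic position
E1: 1×12 + 4 = 16
D3: 3×12 + 2 = 38
Difference = 38 - 16 = 22
= 22 semitones


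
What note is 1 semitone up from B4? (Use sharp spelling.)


Working:
B4: chromatic position 11 in octave 4 → absolute = 4×12 + 11 = 59
Transpose up 1: 59 + 1 = 60
60 = 5×12 + 0 → C in octave 5
Result = C5


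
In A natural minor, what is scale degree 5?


Natural minor scale pattern: W-H-W-W-H-W-W (2-1-2-2-1-2-2 semitones)
Starting from A:
  A + 2 semitones → B
  B + 1 semitone → C
  C + 2 semitones → D
  D + 2 semitones → E
  E + 1 semitone → F
  F + 2 semitones → G
  G + 2 semitones → A
Scale: A B C D E F G
Degree 5 = E


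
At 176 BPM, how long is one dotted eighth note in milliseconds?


Working:
One quarter-note beat = 60000 / BPM = 60000 / 176 ms
Dotted eighth note = 3/4 × quarter note
Duration = 3/4 × 60000 / 176 = 45000 / 176
= 255.7 ms


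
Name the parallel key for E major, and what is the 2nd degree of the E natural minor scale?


Let's work it out.
Parallel keys share the same tonic but differ in mode
E major → parallel is E minor
E natural minor scale: E F# G A B C D
= E minor; 2nd degree = F#


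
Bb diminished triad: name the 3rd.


Step by step:
Diminished triad = root + minor 3rd (3 semitones) + diminished 5th (6 semitones)
A triad on Bb stacks thirds, so the chord tones use letter names B-D-F
Root: Bb
Minor 3rd above Bb: Db
Diminished 5th above Bb: Fb
The 3rd = Db


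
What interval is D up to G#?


Solution.
Letter names: D → G spans 4 letter names → a 4th
Semitones: D → G# = 6 half-steps
A 4th of 6 semitones is an augmented 4th
= augmented 4th


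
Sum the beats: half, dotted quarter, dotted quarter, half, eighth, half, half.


Beat values:
  half = 2 beats
  dotted quarter = 1.5 beats
  dotted quarter = 1.5 beats
  half = 2 beats
  eighth = 0.5 beats
  half = 2 beats
  half = 2 beats
Sum = 2 + 1.5 + 1.5 + 2 + 0.5 + 2 + 2
= 11.5 beats


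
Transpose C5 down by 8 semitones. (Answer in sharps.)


C5: chromatic position 0 in octave 5 → absolute = 5×12 + 0 = 60
Transpose down 8: 60 - 8 = 52
52 = 4×12 + 4 → E in octave 4
Result = E4


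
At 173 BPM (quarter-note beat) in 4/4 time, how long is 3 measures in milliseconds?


Step by step:
Quarter-note beat duration = 60000 / 173 ms
Beats per measure (4/4) = 4
One measure = 4 × 60000 / 173 = 240000 / 173 ms
3 measures = 3 × 240000 / 173 = 720000 / 173
= 4161.8 ms


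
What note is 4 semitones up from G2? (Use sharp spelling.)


Step by step:
G2: chromatic position 7 in octave 2 → absolute = 2×12 + 7 = 31
Transpose up 4: 31 + 4 = 35
35 = 2×12 + 11 → B in octave 2
Result = B2


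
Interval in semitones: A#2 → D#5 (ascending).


Absolute semitone position = octave×12 + chromatic position
A#2: 2×12 + 10 = 34
D#5: 5×12 + 3 = 63
Difference = 63 - 34 = 29
= 29 semitones


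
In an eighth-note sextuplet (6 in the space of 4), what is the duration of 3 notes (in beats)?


Reasoning:
Sextuplet: 6 notes occupy the space of 4 eighth notes
Space = 4 × 1/2 = 2 beats
Each sextuplet note = 2 / 6 = 1/3 beats
3 notes = 3 × 1/3 = 1
= 1 beat


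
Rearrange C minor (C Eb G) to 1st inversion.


Root position: C Eb G
1st inversion: move root up an octave
Bass note: Eb
Notes (bottom to top) = Eb G C


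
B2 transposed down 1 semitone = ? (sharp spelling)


Working:
B2: chromatic position 11 in octave 2 → absolute = 2×12 + 11 = 35
Transpose down 1: 35 - 1 = 34
34 = 2×12 + 10 → A# in octave 2
Result = A#2


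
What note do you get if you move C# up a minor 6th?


Working:
minor 6th: 6 letter names, 8 semitones
Letter: C + 5 → A
Pitch: C# + 8 semitones, spelled as an A → A
= A


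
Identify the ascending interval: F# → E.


Solution.
Letter names: F → E spans 7 letter names → a 7th
Semitones: F# → E = 10 half-steps
A 7th of 10 semitones is a minor 7th
= minor 7th


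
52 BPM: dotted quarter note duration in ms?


One quarter-note beat = 60000 / BPM = 60000 / 52 ms
Dotted quarter note = 3/2 × quarter note
Duration = 3/2 × 60000 / 52 = 90000 / 52
= 1730.8 ms


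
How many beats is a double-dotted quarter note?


Let's work it out.
Base quarter note = 1 beat
Dot 1 adds half the previous value: +1/2
Dot 2 adds half the previous value: +1/4
One double-dotted quarter = 1 + 1/2 + 1/4 = 7/4
= 7/4 beats


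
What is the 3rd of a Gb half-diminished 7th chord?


Working:
Half-diminished 7th chord = root + minor 3rd + diminished 5th + minor 7th
Seventh chords stack in thirds, so the letter names are G-B-D-F
Root: Gb
Minor 3rd above Gb: Bbb
Diminished 5th above Gb: Dbb
Minor 7th above Gb: Fb
The 3rd = Bbb


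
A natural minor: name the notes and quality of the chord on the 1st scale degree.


Let's work it out.
A natural minor scale: A B C D E F G
Diatonic triad on degree 1 stacks scale notes 1, 3, 5: A C E
A→C = 3 semitones; A→E = 7 semitones → minor triad
= A C E (minor)


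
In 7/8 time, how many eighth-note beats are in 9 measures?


Time signature 7/8: the bottom number 8 means the eighth note gets one count
The top number 7 means 7 eighth-note beats per measure
Total = 7 × 9 measures
= 63 eighth-note beats


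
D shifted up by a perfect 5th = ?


Step by step:
perfect 5th: 5 letter names, 7 semitones
Letter: D + 4 → A
Pitch: D + 7 semitones, spelled as an A → A
= A


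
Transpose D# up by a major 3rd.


Solution.
major 3rd: 3 letter names, 4 semitones
Letter: D + 2 → F
Pitch: D# + 4 semitones, spelled as an F → F##
= F##


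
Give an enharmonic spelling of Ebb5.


Step by step:
Enharmonic notes sound the same pitch but are spelled with different letter names
Ebb and D name the same pitch class
= D5


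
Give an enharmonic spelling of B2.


Enharmonic notes sound the same pitch but are spelled with different letter names
B and Cb name the same pitch class
Octave numbers change at C, so B2 = Cb3
= Cb3


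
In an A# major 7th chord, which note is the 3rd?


Reasoning:
Major 7th chord = root + major 3rd + perfect 5th + major 7th
Seventh chords stack in thirds, so the letter names are A-C-E-G
Root: A#
Major 3rd above A#: C##
Perfect 5th above A#: E#
Major 7th above A#: G##
The 3rd = C##


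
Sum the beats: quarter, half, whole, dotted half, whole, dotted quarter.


Beat values:
  quarter = 1 beat
  half = 2 beats
  whole = 4 beats
  dotted half = 3 beats
  whole = 4 beats
  dotted quarter = 1.5 beats
Sum = 1 + 2 + 4 + 3 + 4 + 1.5
= 15.5 beats


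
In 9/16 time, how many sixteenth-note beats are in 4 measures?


Let's work it out.
Time signature 9/16: the bottom number 16 means the sixteenth note gets one count
The top number 9 means 9 sixteenth-note beats per measure
Total = 9 × 4 measures
= 36 sixteenth-note beats


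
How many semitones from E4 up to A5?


Solution.
Absolute semitone position = octave×12 + chromatic position
E4: 4×12 + 4 = 52
A5: 5×12 + 9 = 69
Difference = 69 - 52 = 17
= 17 semitones


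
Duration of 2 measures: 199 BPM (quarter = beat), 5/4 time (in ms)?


Quarter-note beat duration = 60000 / 199 ms
Beats per measure (5/4) = 5
One measure = 5 × 60000 / 199 = 300000 / 199 ms
2 measures = 2 × 300000 / 199 = 600000 / 199
= 3015.1 ms


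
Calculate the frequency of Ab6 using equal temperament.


Let's work it out.
f = 440 × 2^(n/12) where n = semitones from A4
Ab6: 23 semitones from A4
f = 440 × 2^(23/12)
f = 1661.22 Hz


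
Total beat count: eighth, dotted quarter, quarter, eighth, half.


Beat values:
  eighth = 0.5 beats
  dotted quarter = 1.5 beats
  quarter = 1 beat
  eighth = 0.5 beats
  half = 2 beats
Sum = 0.5 + 1.5 + 1 + 0.5 + 2
= 5.5 beats


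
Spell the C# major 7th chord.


Working:
Major 7th chord = root + major 3rd + perfect 5th + major 7th
Seventh chords stack in thirds, so the letter names are C-E-G-B
Root: C#
Major 3rd above C#: E#
Perfect 5th above C#: G#
Major 7th above C#: B#
Chord = C# E# G# B#


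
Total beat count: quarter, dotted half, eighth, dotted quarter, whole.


Step by step:
Beat values:
  quarter = 1 beat
  dotted half = 3 beats
  eighth = 0.5 beats
  dotted quarter = 1.5 beats
  whole = 4 beats
Sum = 1 + 3 + 0.5 + 1.5 + 4
= 10 beats


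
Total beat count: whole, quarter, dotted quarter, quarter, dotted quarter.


Solution.
Beat values:
  whole = 4 beats
  quarter = 1 beat
  dotted quarter = 1.5 beats
  quarter = 1 beat
  dotted quarter = 1.5 beats
Sum = 4 + 1 + 1.5 + 1 + 1.5
= 9 beats


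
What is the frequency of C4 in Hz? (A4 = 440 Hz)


Solution.
f = 440 × 2^(n/12) where n = semitones from A4
C4: -9 semitones from A4
f = 440 × 2^(-9/12)
f = 261.63 Hz


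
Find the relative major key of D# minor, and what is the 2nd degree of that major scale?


Working:
The relative major shares the key signature and is a minor 3rd above the minor tonic
A minor 3rd above D# is F#
→ relative major of D# minor is F# major
F# major scale: F# G# A# B C# D# E#
= F# major; 2nd degree = G#


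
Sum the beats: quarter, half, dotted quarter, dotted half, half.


Beat values:
  quarter = 1 beat
  half = 2 beats
  dotted quarter = 1.5 beats
  dotted half = 3 beats
  half = 2 beats
Sum = 1 + 2 + 1.5 + 3 + 2
= 9.5 beats


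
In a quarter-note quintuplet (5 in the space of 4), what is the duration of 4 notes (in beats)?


Quintuplet: 5 notes occupy the space of 4 quarter notes
Space = 4 × 1 = 4 beats
Each quintuplet note = 4 / 5 = 4/5 beats
4 notes = 4 × 4/5 = 16/5
= 16/5 beats


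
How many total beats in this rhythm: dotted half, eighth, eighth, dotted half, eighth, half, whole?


Beat values:
  dotted half = 3 beats
  eighth = 0.5 beats
  eighth = 0.5 beats
  dotted half = 3 beats
  eighth = 0.5 beats
  half = 2 beats
  whole = 4 beats
Sum = 3 + 0.5 + 0.5 + 3 + 0.5 + 2 + 4
= 13.5 beats


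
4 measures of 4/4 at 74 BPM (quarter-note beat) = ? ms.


Working:
Quarter-note beat duration = 60000 / 74 ms
Beats per measure (4/4) = 4
One measure = 4 × 60000 / 74 = 240000 / 74 ms
4 measures = 4 × 240000 / 74 = 960000 / 74
= 12973.0 ms


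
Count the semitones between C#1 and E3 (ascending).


Let's work it out.
Absolute semitone position = octave×12 + chromatic position
C#1: 1×12 + 1 = 13
E3: 3×12 + 4 = 40
Difference = 40 - 13 = 27
= 27 semitones


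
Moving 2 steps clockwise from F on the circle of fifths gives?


Working:
Each clockwise step on the circle of fifths moves up a perfect 5th
From F: F → C → G
= G


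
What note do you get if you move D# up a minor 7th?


Reasoning:
minor 7th: 7 letter names, 10 semitones
Letter: D + 6 → C
Pitch: D# + 10 semitones, spelled as a C → C#
= C#


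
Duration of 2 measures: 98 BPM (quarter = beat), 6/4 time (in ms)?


Step by step:
Quarter-note beat duration = 60000 / 98 ms
Beats per measure (6/4) = 6
One measure = 6 × 60000 / 98 = 360000 / 98 ms
2 measures = 2 × 360000 / 98 = 720000 / 98
= 7346.9 ms


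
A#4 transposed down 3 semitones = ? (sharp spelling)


Let's work it out.
A#4: chromatic position 10 in octave 4 → absolute = 4×12 + 10 = 58
Transpose down 3: 58 - 3 = 55
55 = 4×12 + 7 → G in octave 4
Result = G4


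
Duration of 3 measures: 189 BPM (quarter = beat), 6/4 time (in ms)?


Let's work it out.
Quarter-note beat duration = 60000 / 189 ms
Beats per measure (6/4) = 6
One measure = 6 × 60000 / 189 = 360000 / 189 ms
3 measures = 3 × 360000 / 189 = 1080000 / 189
= 5714.3 ms


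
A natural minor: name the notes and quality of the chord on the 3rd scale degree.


Reasoning:
A natural minor scale: A B C D E F G
Diatonic triad on degree 3 stacks scale notes 3, 5, 7: C E G
C→E = 4 semitones; C→G = 7 semitones → major triad
= C E G (major)


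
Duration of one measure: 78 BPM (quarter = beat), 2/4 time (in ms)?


Solution.
Quarter-note beat duration = 60000 / 78 ms
Beats per measure (2/4) = 2
One measure = 2 × 60000 / 78 = 120000 / 78 ms
= 1538.5 ms


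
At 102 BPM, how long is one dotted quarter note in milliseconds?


Solution.
One quarter-note beat = 60000 / BPM = 60000 / 102 ms
Dotted quarter note = 3/2 × quarter note
Duration = 3/2 × 60000 / 102 = 90000 / 102
= 882.4 ms


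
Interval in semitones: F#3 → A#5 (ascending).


Step by step:
Absolute semitone position = octave×12 + chromatic position
F#3: 3×12 + 6 = 42
A#5: 5×12 + 10 = 70
Difference = 70 - 42 = 28
= 28 semitones


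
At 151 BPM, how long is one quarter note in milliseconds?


One quarter-note beat = 60000 / BPM = 60000 / 151 ms
Duration = 60000 / 151
= 397.4 ms


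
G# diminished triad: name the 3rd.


Reasoning:
Diminished triad = root + minor 3rd (3 semitones) + diminished 5th (6 semitones)
A triad on G# stacks thirds, so the chord tones use letter names G-B-D
Root: G#
Minor 3rd above G#: B
Diminished 5th above G#: D
The 3rd = B


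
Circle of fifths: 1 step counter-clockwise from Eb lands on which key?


Let's work it out.
Each counter-clockwise step moves down a perfect 5th (= up a perfect 4th)
From Eb: Eb → Ab
= Ab


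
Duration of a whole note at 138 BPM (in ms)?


Let's work it out.
One quarter-note beat = 60000 / BPM = 60000 / 138 ms
Whole note = 4 × quarter note
Duration = 4 × 60000 / 138 = 240000 / 138
= 1739.1 ms


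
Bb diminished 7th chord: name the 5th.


Reasoning:
Diminished 7th chord = root + minor 3rd + diminished 5th + diminished 7th
Seventh chords stack in thirds, so the letter names are B-D-F-A
Root: Bb
Minor 3rd above Bb: Db
Diminished 5th above Bb: Fb
Diminished 7th above Bb: Abb
The 5th = Fb


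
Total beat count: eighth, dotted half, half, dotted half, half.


Reasoning:
Beat values:
  eighth = 0.5 beats
  dotted half = 3 beats
  half = 2 beats
  dotted half = 3 beats
  half = 2 beats
Sum = 0.5 + 3 + 2 + 3 + 2
= 10.5 beats


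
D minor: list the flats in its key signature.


Let's work it out.
Flat minor keys: A(0), D(1), G(2), C(3), F(4), Bb(5), Eb(6), Ab(7)
D minor has 1 flat
Order of flats: Bb Eb Ab Db Gb Cb Fb → first 1: Bb
= Bb


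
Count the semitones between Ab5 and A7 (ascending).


Absolute semitone position = octave×12 + chromatic position
Ab5: 5×12 + 8 = 68
A7: 7×12 + 9 = 93
Difference = 93 - 68 = 25
= 25 semitones


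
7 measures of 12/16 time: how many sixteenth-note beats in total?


Working:
Time signature 12/16: the bottom number 16 means the sixteenth note gets one count
The top number 12 means 12 sixteenth-note beats per measure
Total = 12 × 7 measures
= 84 sixteenth-note beats


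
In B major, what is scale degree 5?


Reasoning:
Major scale pattern: W-W-H-W-W-W-H (2-2-1-2-2-2-1 semitones)
Starting from B:
  B + 2 semitones → C#
  C# + 2 semitones → D#
  D# + 1 semitone → E
  E + 2 semitones → F#
  F# + 2 semitones → G#
  G# + 2 semitones → A#
  A# + 1 semitone → B
Scale: B C# D# E F# G# A#
Degree 5 = F#


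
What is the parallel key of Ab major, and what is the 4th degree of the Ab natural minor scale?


Step by step:
Parallel keys share the same tonic but differ in mode
Ab major → parallel is Ab minor
Ab natural minor scale: Ab Bb Cb Db Eb Fb Gb
= Ab minor; 4th degree = Db


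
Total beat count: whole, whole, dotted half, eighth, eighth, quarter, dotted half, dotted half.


Solution.
Beat values:
  whole = 4 beats
  whole = 4 beats
  dotted half = 3 beats
  eighth = 0.5 beats
  eighth = 0.5 beats
  quarter = 1 beat
  dotted half = 3 beats
  dotted half = 3 beats
Sum = 4 + 4 + 3 + 0.5 + 0.5 + 1 + 3 + 3
= 19 beats


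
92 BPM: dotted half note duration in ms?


Working:
One quarter-note beat = 60000 / BPM = 60000 / 92 ms
Dotted half note = 3 × quarter note
Duration = 3 × 60000 / 92 = 180000 / 92
= 1956.5 ms


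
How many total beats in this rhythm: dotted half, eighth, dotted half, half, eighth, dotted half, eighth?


Beat values:
  dotted half = 3 beats
  eighth = 0.5 beats
  dotted half = 3 beats
  half = 2 beats
  eighth = 0.5 beats
  dotted half = 3 beats
  eighth = 0.5 beats
Sum = 3 + 0.5 + 3 + 2 + 0.5 + 3 + 0.5
= 12.5 beats


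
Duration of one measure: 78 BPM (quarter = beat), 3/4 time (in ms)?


Step by step:
Quarter-note beat duration = 60000 / 78 ms
Beats per measure (3/4) = 3
One measure = 3 × 60000 / 78 = 180000 / 78 ms
= 2307.7 ms


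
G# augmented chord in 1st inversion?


Root position: G# B# D##
1st inversion: move root up an octave
Bass note: B#
Notes (bottom to top) = B# D## G#


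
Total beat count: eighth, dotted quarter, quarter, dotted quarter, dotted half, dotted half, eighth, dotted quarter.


Reasoning:
Beat values:
  eighth = 0.5 beats
  dotted quarter = 1.5 beats
  quarter = 1 beat
  dotted quarter = 1.5 beats
  dotted half = 3 beats
  dotted half = 3 beats
  eighth = 0.5 beats
  dotted quarter = 1.5 beats
Sum = 0.5 + 1.5 + 1 + 1.5 + 3 + 3 + 0.5 + 1.5
= 12.5 beats


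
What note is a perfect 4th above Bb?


A 4th spans 4 letter names, so from B we land on E
A perfect 4th = 5 semitones above Bb
Spell E at that pitch: Eb
= Eb


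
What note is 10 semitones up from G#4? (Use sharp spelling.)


Reasoning:
G#4: chromatic position 8 in octave 4 → absolute = 4×12 + 8 = 56
Transpose up 10: 56 + 10 = 66
66 = 5×12 + 6 → F# in octave 5
Result = F#5


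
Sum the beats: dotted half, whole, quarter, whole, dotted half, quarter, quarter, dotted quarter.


Working:
Beat values:
  dotted half = 3 beats
  whole = 4 beats
  quarter = 1 beat
  whole = 4 beats
  dotted half = 3 beats
  quarter = 1 beat
  quarter = 1 beat
  dotted quarter = 1.5 beats
Sum = 3 + 4 + 1 + 4 + 3 + 1 + 1 + 1.5
= 18.5 beats


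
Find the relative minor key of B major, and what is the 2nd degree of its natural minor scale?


Step by step:
The relative minor shares the major's key signature and starts on its 6th degree
6th degree = a major 6th above the tonic; a major 6th above B is G#
→ relative minor of B major is G# minor
G# natural minor scale: G# A# B C# D# E F#
= G# minor; 2nd degree = A#


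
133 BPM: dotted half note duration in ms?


Working:
One quarter-note beat = 60000 / BPM = 60000 / 133 ms
Dotted half note = 3 × quarter note
Duration = 3 × 60000 / 133 = 180000 / 133
= 1353.4 ms


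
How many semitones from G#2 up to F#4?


Absolute semitone position = octave×12 + chromatic position
G#2: 2×12 + 8 = 32
F#4: 4×12 + 6 = 54
Difference = 54 - 32 = 22
= 22 semitones


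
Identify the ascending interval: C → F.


Letter names: C → F spans 4 letter names → a 4th
Semitones: C → F = 5 half-steps
A 4th of 5 semitones is a perfect 4th
= perfect 4th


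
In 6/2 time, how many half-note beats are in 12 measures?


Working:
Time signature 6/2: the bottom number 2 means the half note gets one count
The top number 6 means 6 half-note beats per measure
Total = 6 × 12 measures
= 72 half-note beats


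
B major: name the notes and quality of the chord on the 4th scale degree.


Step by step:
B major scale: B C# D# E F# G# A#
Diatonic triad on degree 4 stacks scale notes 4, 6, 1: E G# B
E→G# = 4 semitones; E→B = 7 semitones → major triad
= E G# B (major)


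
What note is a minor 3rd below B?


Working:
A 3rd spans 3 letter names, so from B we land on G
A minor 3rd = 3 semitones below B
Spell G at that pitch: G#
= G#


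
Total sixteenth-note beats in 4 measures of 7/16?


Step by step:
Time signature 7/16: the bottom number 16 means the sixteenth note gets one count
The top number 7 means 7 sixteenth-note beats per measure
Total = 7 × 4 measures
= 28 sixteenth-note beats


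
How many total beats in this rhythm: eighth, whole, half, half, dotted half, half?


Solution.
Beat values:
  eighth = 0.5 beats
  whole = 4 beats
  half = 2 beats
  half = 2 beats
  dotted half = 3 beats
  half = 2 beats
Sum = 0.5 + 4 + 2 + 2 + 3 + 2
= 13.5 beats


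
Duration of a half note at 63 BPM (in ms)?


Working:
One quarter-note beat = 60000 / BPM = 60000 / 63 ms
Half note = 2 × quarter note
Duration = 2 × 60000 / 63 = 120000 / 63
= 1904.8 ms


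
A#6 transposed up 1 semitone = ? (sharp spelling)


Working:
A#6: chromatic position 10 in octave 6 → absolute = 6×12 + 10 = 82
Transpose up 1: 82 + 1 = 83
83 = 6×12 + 11 → B in octave 6
Result = B6


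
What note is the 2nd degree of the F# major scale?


Reasoning:
Major scale pattern: W-W-H-W-W-W-H (2-2-1-2-2-2-1 semitones)
Starting from F#:
  F# + 2 semitones → G#
  G# + 2 semitones → A#
  A# + 1 semitone → B
  B + 2 semitones → C#
  C# + 2 semitones → D#
  D# + 2 semitones → E#
  E# + 1 semitone → F#
Scale: F# G# A# B C# D# E#
Degree 2 = G#


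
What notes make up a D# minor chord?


Solution.
Minor triad = root + minor 3rd (3 semitones) + perfect 5th (7 semitones)
A triad on D# stacks thirds, so the chord tones use letter names D-F-A
Root: D#
Minor 3rd above D#: F#
Perfect 5th above D#: A#
Chord = D# F# A#


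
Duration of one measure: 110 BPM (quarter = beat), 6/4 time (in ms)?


Solution.
Quarter-note beat duration = 60000 / 110 ms
Beats per measure (6/4) = 6
One measure = 6 × 60000 / 110 = 360000 / 110 ms
= 3272.7 ms


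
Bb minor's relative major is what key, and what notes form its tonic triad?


Let's work it out.
The relative major shares the key signature and is a minor 3rd above the minor tonic
A minor 3rd above Bb is Db
→ relative major of Bb minor is Db major
Tonic triad of Db major = root + major 3rd + perfect 5th = Db F Ab
= Db major; triad = Db F Ab


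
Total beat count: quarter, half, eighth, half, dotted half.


Beat values:
  quarter = 1 beat
  half = 2 beats
  eighth = 0.5 beats
  half = 2 beats
  dotted half = 3 beats
Sum = 1 + 2 + 0.5 + 2 + 3
= 8.5 beats


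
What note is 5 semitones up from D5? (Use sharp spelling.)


D5: chromatic position 2 in octave 5 → absolute = 5×12 + 2 = 62
Transpose up 5: 62 + 5 = 67
67 = 5×12 + 7 → G in octave 5
Result = G5


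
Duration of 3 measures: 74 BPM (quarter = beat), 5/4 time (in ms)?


Let's work it out.
Quarter-note beat duration = 60000 / 74 ms
Beats per measure (5/4) = 5
One measure = 5 × 60000 / 74 = 300000 / 74 ms
3 measures = 3 × 300000 / 74 = 900000 / 74
= 12162.2 ms


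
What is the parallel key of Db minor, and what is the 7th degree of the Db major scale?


Parallel keys share the same tonic but differ in mode
Db minor → parallel is Db major
Db major scale: Db Eb F Gb Ab Bb C
= Db major; 7th degree = C


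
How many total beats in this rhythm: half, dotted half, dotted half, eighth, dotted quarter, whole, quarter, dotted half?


Step by step:
Beat values:
  half = 2 beats
  dotted half = 3 beats
  dotted half = 3 beats
  eighth = 0.5 beats
  dotted quarter = 1.5 beats
  whole = 4 beats
  quarter = 1 beat
  dotted half = 3 beats
Sum = 2 + 3 + 3 + 0.5 + 1.5 + 4 + 1 + 3
= 18 beats


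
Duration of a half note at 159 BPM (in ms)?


Working:
One quarter-note beat = 60000 / BPM = 60000 / 159 ms
Half note = 2 × quarter note
Duration = 2 × 60000 / 159 = 120000 / 159
= 754.7 ms


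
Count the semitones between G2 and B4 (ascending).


Absolute semitone position = octave×12 + chromatic position
G2: 2×12 + 7 = 31
B4: 4×12 + 11 = 59
Difference = 59 - 31 = 28
= 28 semitones


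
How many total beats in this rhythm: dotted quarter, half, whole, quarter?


Step by step:
Beat values:
  dotted quarter = 1.5 beats
  half = 2 beats
  whole = 4 beats
  quarter = 1 beat
Sum = 1.5 + 2 + 4 + 1
= 8.5 beats


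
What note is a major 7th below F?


Let's work it out.
A 7th spans 7 letter names, so from F we land on G
A major 7th = 11 semitones below F
Spell G at that pitch: Gb
= Gb


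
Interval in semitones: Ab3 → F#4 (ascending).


Let's work it out.
Absolute semitone position = octave×12 + chromatic position
Ab3: 3×12 + 8 = 44
F#4: 4×12 + 6 = 54
Difference = 54 - 44 = 10
= 10 semitones


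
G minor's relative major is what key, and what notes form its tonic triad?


Working:
The relative major shares the key signature and is a minor 3rd above the minor tonic
A minor 3rd above G is Bb
→ relative major of G minor is Bb major
Tonic triad of Bb major = root + major 3rd + perfect 5th = Bb D F
= Bb major; triad = Bb D F


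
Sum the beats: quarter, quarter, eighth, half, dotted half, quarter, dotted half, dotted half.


Solution.
Beat values:
  quarter = 1 beat
  quarter = 1 beat
  eighth = 0.5 beats
  half = 2 beats
  dotted half = 3 beats
  quarter = 1 beat
  dotted half = 3 beats
  dotted half = 3 beats
Sum = 1 + 1 + 0.5 + 2 + 3 + 1 + 3 + 3
= 14.5 beats


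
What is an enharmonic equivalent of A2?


Working:
Enharmonic notes sound the same pitch but are spelled with different letter names
A and Bbb name the same pitch class
= Bbb2


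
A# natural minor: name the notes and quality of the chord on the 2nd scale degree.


Step by step:
A# natural minor scale: A# B# C# D# E# F# G#
Diatonic triad on degree 2 stacks scale notes 2, 4, 6: B# D# F#
B#→D# = 3 semitones; B#→F# = 6 semitones → diminished triad
= B# D# F# (diminished)


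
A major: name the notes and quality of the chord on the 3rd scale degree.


Reasoning:
A major scale: A B C# D E F# G#
Diatonic triad on degree 3 stacks scale notes 3, 5, 7: C# E G#
C#→E = 3 semitones; C#→G# = 7 semitones → minor triad
= C# E G# (minor)


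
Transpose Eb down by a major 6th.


Reasoning:
major 6th: 6 letter names, 9 semitones
Letter: E - 5 → G
Pitch: Eb - 9 semitones, spelled as a G → Gb
= Gb


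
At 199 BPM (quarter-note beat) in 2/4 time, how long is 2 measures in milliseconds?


Reasoning:
Quarter-note beat duration = 60000 / 199 ms
Beats per measure (2/4) = 2
One measure = 2 × 60000 / 199 = 120000 / 199 ms
2 measures = 2 × 120000 / 199 = 240000 / 199
= 1206.0 ms


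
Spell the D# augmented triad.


Augmented triad = root + major 3rd (4 semitones) + augmented 5th (8 semitones)
A triad on D# stacks thirds, so the chord tones use letter names D-F-A
Root: D#
Major 3rd above D#: F##
Augmented 5th above D#: A##
Chord = D# F## A##


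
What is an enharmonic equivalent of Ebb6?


Reasoning:
Enharmonic notes sound the same pitch but are spelled with different letter names
Ebb and D name the same pitch class
= D6


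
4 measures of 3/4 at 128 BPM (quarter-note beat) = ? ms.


Step by step:
Quarter-note beat duration = 60000 / 128 ms
Beats per measure (3/4) = 3
One measure = 3 × 60000 / 128 = 180000 / 128 ms
4 measures = 4 × 180000 / 128 = 720000 / 128
= 5625.0 ms


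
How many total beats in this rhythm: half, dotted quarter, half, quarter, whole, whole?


Working:
Beat values:
  half = 2 beats
  dotted quarter = 1.5 beats
  half = 2 beats
  quarter = 1 beat
  whole = 4 beats
  whole = 4 beats
Sum = 2 + 1.5 + 2 + 1 + 4 + 4
= 14.5 beats


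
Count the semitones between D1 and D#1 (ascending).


Working:
Absolute semitone position = octave×12 + chromatic position
D1: 1×12 + 2 = 14
D#1: 1×12 + 3 = 15
Difference = 15 - 14 = 1
= 1 semitone


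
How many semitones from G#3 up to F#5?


Step by step:
Absolute semitone position = octave×12 + chromatic position
G#3: 3×12 + 8 = 44
F#5: 5×12 + 6 = 66
Difference = 66 - 44 = 22
= 22 semitones


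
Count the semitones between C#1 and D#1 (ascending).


Absolute semitone position = octave×12 + chromatic position
C#1: 1×12 + 1 = 13
D#1: 1×12 + 3 = 15
Difference = 15 - 13 = 2
= 2 semitones


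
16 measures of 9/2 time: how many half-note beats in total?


Time signature 9/2: the bottom number 2 means the half note gets one count
The top number 9 means 9 half-note beats per measure
Total = 9 × 16 measures
= 144 half-note beats


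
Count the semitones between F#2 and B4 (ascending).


Let's work it out.
Absolute semitone position = octave×12 + chromatic position
F#2: 2×12 + 6 = 30
B4: 4×12 + 11 = 59
Difference = 59 - 30 = 29
= 29 semitones


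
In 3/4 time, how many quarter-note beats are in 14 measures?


Let's work it out.
Time signature 3/4: the bottom number 4 means the quarter note gets one count
The top number 3 means 3 quarter-note beats per measure
Total = 3 × 14 measures
= 42 quarter-note beats


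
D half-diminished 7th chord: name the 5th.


Working:
Half-diminished 7th chord = root + minor 3rd + diminished 5th + minor 7th
Seventh chords stack in thirds, so the letter names are D-F-A-C
Root: D
Minor 3rd above D: F
Diminished 5th above D: Ab
Minor 7th above D: C
The 5th = Ab


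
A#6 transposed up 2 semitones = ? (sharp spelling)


Working:
A#6: chromatic position 10 in octave 6 → absolute = 6×12 + 10 = 82
Transpose up 2: 82 + 2 = 84
84 = 7×12 + 0 → C in octave 7
Result = C7


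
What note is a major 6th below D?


A 6th spans 6 letter names, so from D we land on F
A major 6th = 9 semitones below D
Spell F at that pitch: F
= F


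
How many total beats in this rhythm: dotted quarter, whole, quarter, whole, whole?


Beat values:
  dotted quarter = 1.5 beats
  whole = 4 beats
  quarter = 1 beat
  whole = 4 beats
  whole = 4 beats
Sum = 1.5 + 4 + 1 + 4 + 4
= 14.5 beats


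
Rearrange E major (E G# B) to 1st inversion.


Let's work it out.
Root position: E G# B
1st inversion: move root up an octave
Bass note: G#
Notes (bottom to top) = G# B E


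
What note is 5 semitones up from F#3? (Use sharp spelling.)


Step by step:
F#3: chromatic position 6 in octave 3 → absolute = 3×12 + 6 = 42
Transpose up 5: 42 + 5 = 47
47 = 3×12 + 11 → B in octave 3
Result = B3


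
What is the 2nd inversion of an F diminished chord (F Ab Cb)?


Root position: F Ab Cb
2nd inversion: move root and 3rd up an octave
Bass note: Cb
Notes (bottom to top) = Cb F Ab


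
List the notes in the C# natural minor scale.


Reasoning:
Natural minor scale pattern: W-H-W-W-H-W-W (2-1-2-2-1-2-2 semitones)
Starting from C#:
  C# + 2 semitones → D#
  D# + 1 semitone → E
  E + 2 semitones → F#
  F# + 2 semitones → G#
  G# + 1 semitone → A
  A + 2 semitones → B
  B + 2 semitones → C#
Scale = C# D# E F# G# A B


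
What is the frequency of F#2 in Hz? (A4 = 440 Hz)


Working:
f = 440 × 2^(n/12) where n = semitones from A4
F#2: -27 semitones from A4
f = 440 × 2^(-27/12)
f = 92.50 Hz


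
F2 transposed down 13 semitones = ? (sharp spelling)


F2: chromatic position 5 in octave 2 → absolute = 2×12 + 5 = 29
Transpose down 13: 29 - 13 = 16
16 = 1×12 + 4 → E in octave 1
Result = E1


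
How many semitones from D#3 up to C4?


Step by step:
Absolute semitone position = octave×12 + chromatic position
D#3: 3×12 + 3 = 39
C4: 4×12 + 0 = 48
Difference = 48 - 39 = 9
= 9 semitones


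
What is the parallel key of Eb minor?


Reasoning:
Parallel keys share the same tonic but differ in mode
Eb minor → parallel is Eb major
= Eb major


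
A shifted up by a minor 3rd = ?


Reasoning:
minor 3rd: 3 letter names, 3 semitones
Letter: A + 2 → C
Pitch: A + 3 semitones, spelled as a C → C
= C


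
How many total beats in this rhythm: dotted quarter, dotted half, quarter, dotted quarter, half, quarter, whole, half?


Step by step:
Beat values:
  dotted quarter = 1.5 beats
  dotted half = 3 beats
  quarter = 1 beat
  dotted quarter = 1.5 beats
  half = 2 beats
  quarter = 1 beat
  whole = 4 beats
  half = 2 beats
Sum = 1.5 + 3 + 1 + 1.5 + 2 + 1 + 4 + 2
= 16 beats


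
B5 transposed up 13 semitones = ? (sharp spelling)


Step by step:
B5: chromatic position 11 in octave 5 → absolute = 5×12 + 11 = 71
Transpose up 13: 71 + 13 = 84
84 = 7×12 + 0 → C in octave 7
Result = C7


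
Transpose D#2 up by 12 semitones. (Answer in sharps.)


Step by step:
D#2: chromatic position 3 in octave 2 → absolute = 2×12 + 3 = 27
Transpose up 12: 27 + 12 = 39
39 = 3×12 + 3 → D# in octave 3
Result = D#3


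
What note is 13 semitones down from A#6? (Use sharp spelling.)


Let's work it out.
A#6: chromatic position 10 in octave 6 → absolute = 6×12 + 10 = 82
Transpose down 13: 82 - 13 = 69
69 = 5×12 + 9 → A in octave 5
Result = A5


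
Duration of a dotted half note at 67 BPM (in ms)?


Let's work it out.
One quarter-note beat = 60000 / BPM = 60000 / 67 ms
Dotted half note = 3 × quarter note
Duration = 3 × 60000 / 67 = 180000 / 67
= 2686.6 ms


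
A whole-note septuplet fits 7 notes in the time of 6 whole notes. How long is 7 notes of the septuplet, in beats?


Solution.
Septuplet: 7 notes occupy the space of 6 whole notes
Space = 6 × 4 = 24 beats
Each septuplet note = 24 / 7 = 24/7 beats
7 notes = 7 × 24/7 = 24
= 24 beats


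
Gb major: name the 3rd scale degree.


Step by step:
Major scale pattern: W-W-H-W-W-W-H (2-2-1-2-2-2-1 semitones)
Starting from Gb:
  Gb + 2 semitones → Ab
  Ab + 2 semitones → Bb
  Bb + 1 semitone → Cb
  Cb + 2 semitones → Db
  Db + 2 semitones → Eb
  Eb + 2 semitones → F
  F + 1 semitone → Gb
Scale: Gb Ab Bb Cb Db Eb F
Degree 3 = Bb


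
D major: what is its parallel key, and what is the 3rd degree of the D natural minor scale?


Parallel keys share the same tonic but differ in mode
D major → parallel is D minor
D natural minor scale: D E F G A Bb C
= D minor; 3rd degree = F


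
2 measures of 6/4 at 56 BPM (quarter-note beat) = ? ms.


Let's work it out.
Quarter-note beat duration = 60000 / 56 ms
Beats per measure (6/4) = 6
One measure = 6 × 60000 / 56 = 360000 / 56 ms
2 measures = 2 × 360000 / 56 = 720000 / 56
= 12857.1 ms


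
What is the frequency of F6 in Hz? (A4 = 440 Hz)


Let's work it out.
f = 440 × 2^(n/12) where n = semitones from A4
F6: 20 semitones from A4
f = 440 × 2^(20/12)
f = 1396.91 Hz


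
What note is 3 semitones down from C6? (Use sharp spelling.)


C6: chromatic position 0 in octave 6 → absolute = 6×12 + 0 = 72
Transpose down 3: 72 - 3 = 69
69 = 5×12 + 9 → A in octave 5
Result = A5


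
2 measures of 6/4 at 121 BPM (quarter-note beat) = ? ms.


Quarter-note beat duration = 60000 / 121 ms
Beats per measure (6/4) = 6
One measure = 6 × 60000 / 121 = 360000 / 121 ms
2 measures = 2 × 360000 / 121 = 720000 / 121
= 5950.4 ms


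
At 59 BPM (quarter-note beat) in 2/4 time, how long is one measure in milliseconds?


Step by step:
Quarter-note beat duration = 60000 / 59 ms
Beats per measure (2/4) = 2
One measure = 2 × 60000 / 59 = 120000 / 59 ms
= 2033.9 ms


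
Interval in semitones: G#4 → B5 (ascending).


Let's work it out.
Absolute semitone position = octave×12 + chromatic position
G#4: 4×12 + 8 = 56
B5: 5×12 + 11 = 71
Difference = 71 - 56 = 15
= 15 semitones


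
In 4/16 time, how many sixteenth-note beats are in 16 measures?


Time signature 4/16: the bottom number 16 means the sixteenth note gets one count
The top number 4 means 4 sixteenth-note beats per measure
Total = 4 × 16 measures
= 64 sixteenth-note beats


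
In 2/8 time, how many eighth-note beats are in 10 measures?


Reasoning:
Time signature 2/8: the bottom number 8 means the eighth note gets one count
The top number 2 means 2 eighth-note beats per measure
Total = 2 × 10 measures
= 20 eighth-note beats


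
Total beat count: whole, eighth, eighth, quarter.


Reasoning:
Beat values:
  whole = 4 beats
  eighth = 0.5 beats
  eighth = 0.5 beats
  quarter = 1 beat
Sum = 4 + 0.5 + 0.5 + 1
= 6 beats


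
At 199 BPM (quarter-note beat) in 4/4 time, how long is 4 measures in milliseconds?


Quarter-note beat duration = 60000 / 199 ms
Beats per measure (4/4) = 4
One measure = 4 × 60000 / 199 = 240000 / 199 ms
4 measures = 4 × 240000 / 199 = 960000 / 199
= 4824.1 ms


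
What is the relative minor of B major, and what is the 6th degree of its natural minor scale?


Let's work it out.
The relative minor shares the major's key signature and starts on its 6th degree
6th degree = a major 6th above the tonic; a major 6th above B is G#
→ relative minor of B major is G# minor
G# natural minor scale: G# A# B C# D# E F#
= G# minor; 6th degree = E


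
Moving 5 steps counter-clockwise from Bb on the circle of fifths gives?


Reasoning:
Each counter-clockwise step moves down a perfect 5th (= up a perfect 4th)
From Bb: Bb → Eb → Ab → Db → F#/Gb → B
= B


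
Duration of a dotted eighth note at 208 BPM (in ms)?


Let's work it out.
One quarter-note beat = 60000 / BPM = 60000 / 208 ms
Dotted eighth note = 3/4 × quarter note
Duration = 3/4 × 60000 / 208 = 45000 / 208
= 216.3 ms


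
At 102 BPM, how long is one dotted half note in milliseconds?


One quarter-note beat = 60000 / BPM = 60000 / 102 ms
Dotted half note = 3 × quarter note
Duration = 3 × 60000 / 102 = 180000 / 102
= 1764.7 ms


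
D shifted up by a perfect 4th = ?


Step by step:
perfect 4th: 4 letter names, 5 semitones
Letter: D + 3 → G
Pitch: D + 5 semitones, spelled as a G → G
= G


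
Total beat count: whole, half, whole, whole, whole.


Reasoning:
Beat values:
  whole = 4 beats
  half = 2 beats
  whole = 4 beats
  whole = 4 beats
  whole = 4 beats
Sum = 4 + 2 + 4 + 4 + 4
= 18 beats


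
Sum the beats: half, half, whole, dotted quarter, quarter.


Solution.
Beat values:
  half = 2 beats
  half = 2 beats
  whole = 4 beats
  dotted quarter = 1.5 beats
  quarter = 1 beat
Sum = 2 + 2 + 4 + 1.5 + 1
= 10.5 beats


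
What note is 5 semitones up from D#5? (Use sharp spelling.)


Let's work it out.
D#5: chromatic position 3 in octave 5 → absolute = 5×12 + 3 = 63
Transpose up 5: 63 + 5 = 68
68 = 5×12 + 8 → G# in octave 5
Result = G#5


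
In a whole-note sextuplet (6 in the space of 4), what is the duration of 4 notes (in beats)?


Solution.
Sextuplet: 6 notes occupy the space of 4 whole notes
Space = 4 × 4 = 16 beats
Each sextuplet note = 16 / 6 = 8/3 beats
4 notes = 4 × 8/3 = 32/3
= 32/3 beats


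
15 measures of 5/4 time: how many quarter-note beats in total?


Solution.
Time signature 5/4: the bottom number 4 means the quarter note gets one count
The top number 5 means 5 quarter-note beats per measure
Total = 5 × 15 measures
= 75 quarter-note beats
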